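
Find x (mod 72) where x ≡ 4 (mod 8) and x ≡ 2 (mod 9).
M = 8 × 9 = 72. M₁ = 9, y₁ ≡ 1 (mod 8). M₂ = 8, y₂ ≡ 8 (mod 9). x = 4×9×1 + 2×8×8 ≡ 20 (mod 72)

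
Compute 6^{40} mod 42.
36

Using successive squaring:
Binary expansion of 40: 101000
Powers of 6 mod 42 (each is the square of the previous):
  6^1 ≡ 6 (mod 42)
  6^2 ≡ 6² = 36 ≡ 36 (mod 42)
  6^4 ≡ 36² = 1296 ≡ 36 (mod 42)
  6^8 ≡ 36² = 1296 ≡ 36 (mod 42)
  6^16 ≡ 36² = 1296 ≡ 36 (mod 42)
  6^32 ≡ 36² = 1296 ≡ 36 (mod 42)
40 = 32 + 8, so 6^40 = 6^32 × 6^8 ≡ 36 × 36 (mod 42)
Multiplying step by step:
  36 × 36 = 1296 ≡ 36 (mod 42)
Result: 6^40 ≡ 36 (mod 42)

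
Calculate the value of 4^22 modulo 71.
Using repeated squaring. 22 = 16 + 4 + 2 (binary 10110). Repeated squaring mod 71: 4^1 ≡ 4; 4^2 ≡ 4² = 16 ≡ 16; 4^4 ≡ 16² = 256 ≡ 43; 4^8 ≡ 43² = 1849 ≡ 3; 4^16 ≡ 3² = 9 ≡ 9. Multiply: 4^22 = 4^16 × 4^4 × 4^2 ≡ 9 × 43 × 16 (mod 71): 9 × 43 = 387 ≡ 32; 32 × 16 = 512 ≡ 15. So 4^22 ≡ 15 (mod 71).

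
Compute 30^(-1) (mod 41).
30^(-1) ≡ 26 (mod 41). Verification: 30 × 26 = 780 ≡ 1 (mod 41)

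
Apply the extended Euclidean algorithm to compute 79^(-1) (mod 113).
Extended GCD: 79(-10) + 113(7) = 1. So 79^(-1) ≡ 103 ≡ 103 (mod 113). Verify: 79 × 103 = 8137 ≡ 1 (mod 113)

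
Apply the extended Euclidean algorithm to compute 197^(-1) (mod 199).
Extended GCD: 197(99) + 199(-98) = 1. So 197^(-1) ≡ 99 ≡ 99 (mod 199). Verify: 197 × 99 = 19503 ≡ 1 (mod 199)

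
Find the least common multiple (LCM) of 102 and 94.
4794

First find GCD(102, 94) using the Euclidean algorithm:
102 = 1 × 94 + 8
94 = 11 × 8 + 6
8 = 1 × 6 + 2
6 = 3 × 2 + 0
GCD(102, 94) = 2

LCM formula: LCM(a, b) = (a × b) / GCD(a, b)
LCM(102, 94) = (102 × 94) / 2
LCM(102, 94) = 9588 / 2
LCM(102, 94) = 4794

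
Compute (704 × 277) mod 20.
8

(704 × 277) = 195008
195008 mod 20 = 8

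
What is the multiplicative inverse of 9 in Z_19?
17

Using Extended Euclidean Algorithm:
gcd(9, 19) = 1
Bezout coefficients: 9 × -2 + 19 × 1 = 1
So 9 × -2 ≡ 1 (mod 19)
The inverse is -2 mod 19 = 17
Verification: 9 × 17 = 153 = 8 × 19 + 1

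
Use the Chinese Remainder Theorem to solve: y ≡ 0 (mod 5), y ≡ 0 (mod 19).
0

Using the Chinese Remainder Theorem:
M = product of moduli = 95
For equation 1: M_1 = 19, 19 ≡ 4 (mod 5), inverse of 19 mod 5 is 4 (check: 4 × 4 = 16 ≡ 1 (mod 5))
For equation 2: M_2 = 5, 5 ≡ 5 (mod 19), inverse of 5 mod 19 is 4 (check: 5 × 4 = 20 ≡ 1 (mod 19))
Combine: y ≡ Σ r_i×M_i×(M_i⁻¹ mod m_i) = 0×19×4 + 0×5×4 = 0 + 0 = 0
0 mod 95 = 0
y ≡ 0 (mod 95)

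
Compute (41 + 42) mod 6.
5

(41 + 42) = 83
83 mod 6 = 5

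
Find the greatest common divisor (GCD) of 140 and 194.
2

Using the Euclidean algorithm:
140 = 0 × 194 + 140
194 = 1 × 140 + 54
140 = 2 × 54 + 32
54 = 1 × 32 + 22
32 = 1 × 22 + 10
22 = 2 × 10 + 2
10 = 5 × 2 + 0

GCD(140, 194) = 2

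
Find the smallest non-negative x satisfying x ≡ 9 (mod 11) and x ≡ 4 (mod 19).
M = 11 × 19 = 209. M₁ = 19, y₁ ≡ 7 (mod 11). M₂ = 11, y₂ ≡ 7 (mod 19). x = 9×19×7 + 4×11×7 ≡ 42 (mod 209)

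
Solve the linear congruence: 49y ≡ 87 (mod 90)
33

Since gcd(49, 90) = 1 divides 87, a solution exists.
Multiply both sides by the inverse of 49 mod 90:
  49^(-1) mod 90 = 79
  x ≡ 79 × 87 ≡ 6873 ≡ 33 (mod 90)
Verification: 49 × 33 = 1617 = 17 × 90 + 87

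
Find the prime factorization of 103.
103

Divide by primes starting from smallest:
103 ÷ 103 = 1

103 = 103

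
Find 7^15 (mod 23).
Using repeated squaring. 15 = 8 + 4 + 2 + 1 (binary 1111). Repeated squaring mod 23: 7^1 ≡ 7; 7^2 ≡ 7² = 49 ≡ 3; 7^4 ≡ 3² = 9 ≡ 9; 7^8 ≡ 9² = 81 ≡ 12. Multiply: 7^15 = 7^8 × 7^4 × 7^2 × 7^1 ≡ 12 × 9 × 3 × 7 (mod 23): 12 × 9 = 108 ≡ 16; 16 × 3 = 48 ≡ 2; 2 × 7 = 14 ≡ 14. So 7^15 ≡ 14 (mod 23).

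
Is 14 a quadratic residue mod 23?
By Euler's criterion: 14^{11} ≡ 22 (mod 23). Since this equals -1 (≡ 22), 14 is not a QR.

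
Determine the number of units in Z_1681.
1640

Prime factorization: 1681 = 41^2
Using the formula φ(n) = n × Π(1 - 1/p) for each prime factor p:
φ(1681) = 1681 × (1 - 1/41)
φ(1681) = 1640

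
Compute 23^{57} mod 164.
127

Using successive squaring:
Binary expansion of 57: 111001
Powers of 23 mod 164 (each is the square of the previous):
  23^1 ≡ 23 (mod 164)
  23^2 ≡ 23² = 529 ≡ 37 (mod 164)
  23^4 ≡ 37² = 1369 ≡ 57 (mod 164)
  23^8 ≡ 57² = 3249 ≡ 133 (mod 164)
  23^16 ≡ 133² = 17689 ≡ 141 (mod 164)
  23^32 ≡ 141² = 19881 ≡ 37 (mod 164)
57 = 32 + 16 + 8 + 1, so 23^57 = 23^32 × 23^16 × 23^8 × 23^1 ≡ 37 × 141 × 133 × 23 (mod 164)
Multiplying step by step:
  37 × 141 = 5217 ≡ 133 (mod 164)
  133 × 133 = 17689 ≡ 141 (mod 164)
  141 × 23 = 3243 ≡ 127 (mod 164)
Result: 23^57 ≡ 127 (mod 164)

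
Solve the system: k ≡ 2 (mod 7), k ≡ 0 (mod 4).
M = 7 × 4 = 28. M₁ = 4, y₁ ≡ 2 (mod 7). M₂ = 7, y₂ ≡ 3 (mod 4). k = 2×4×2 + 0×7×3 ≡ 16 (mod 28)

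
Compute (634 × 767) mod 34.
10

(634 × 767) = 486278
486278 mod 34 = 10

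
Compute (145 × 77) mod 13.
11

(145 × 77) = 11165
11165 mod 13 = 11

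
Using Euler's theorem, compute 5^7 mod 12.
By Euler: 5^{4} ≡ 1 (mod 12) since gcd(5, 12) = 1. 7 = 1×4 + 3. So 5^{7} ≡ 5^{3} ≡ 5 (mod 12)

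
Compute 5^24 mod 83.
Using repeated squaring. 24 = 16 + 8 (binary 11000). Repeated squaring mod 83: 5^1 ≡ 5; 5^2 ≡ 5² = 25 ≡ 25; 5^4 ≡ 25² = 625 ≡ 44; 5^8 ≡ 44² = 1936 ≡ 27; 5^16 ≡ 27² = 729 ≡ 65. Multiply: 5^24 = 5^16 × 5^8 ≡ 65 × 27 (mod 83): 65 × 27 = 1755 ≡ 12. So 5^24 ≡ 12 (mod 83).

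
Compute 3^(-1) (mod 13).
3^(-1) ≡ 9 (mod 13). Verification: 3 × 9 = 27 ≡ 1 (mod 13)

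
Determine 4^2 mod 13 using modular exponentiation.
2 = 2 (binary 10). Repeated squaring mod 13: 4^1 ≡ 4; 4^2 ≡ 4² = 16 ≡ 3. So 4^2 ≡ 3 (mod 13).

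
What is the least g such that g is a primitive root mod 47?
p - 1 = 46 has prime divisors 2, 23. h is a primitive root mod 47 iff h^(46/q) ≢ 1 (mod 47) for each such q.
h = 2: 2^23 ≡ 1, 2^2 ≡ 4 (mod 47); 2^23 ≡ 1, so not a primitive root.
h = 3: 3^23 ≡ 1, 3^2 ≡ 9 (mod 47); 3^23 ≡ 1, so not a primitive root.
h = 4: 4^23 ≡ 1, 4^2 ≡ 16 (mod 47); 4^23 ≡ 1, so not a primitive root.
h = 5: 5^23 ≡ 46, 5^2 ≡ 25 (mod 47); none is 1, so 5 has order 46 and is a primitive root.
The smallest primitive root mod 47 is g = 5.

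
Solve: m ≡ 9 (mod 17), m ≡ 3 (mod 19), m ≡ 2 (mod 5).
M = 17 × 19 × 5 = 1615. M₁ = 95, y₁ ≡ 12 (mod 17). M₂ = 85, y₂ ≡ 17 (mod 19). M₃ = 323, y₃ ≡ 2 (mod 5). m = 9×95×12 + 3×85×17 + 2×323×2 ≡ 1352 (mod 1615)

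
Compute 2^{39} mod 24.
8

Using successive squaring:
Binary expansion of 39: 100111
Powers of 2 mod 24 (each is the square of the previous):
  2^1 ≡ 2 (mod 24)
  2^2 ≡ 2² = 4 ≡ 4 (mod 24)
  2^4 ≡ 4² = 16 ≡ 16 (mod 24)
  2^8 ≡ 16² = 256 ≡ 16 (mod 24)
  2^16 ≡ 16² = 256 ≡ 16 (mod 24)
  2^32 ≡ 16² = 256 ≡ 16 (mod 24)
39 = 32 + 4 + 2 + 1, so 2^39 = 2^32 × 2^4 × 2^2 × 2^1 ≡ 16 × 16 × 4 × 2 (mod 24)
Multiplying step by step:
  16 × 16 = 256 ≡ 16 (mod 24)
  16 × 4 = 64 ≡ 16 (mod 24)
  16 × 2 = 32 ≡ 8 (mod 24)
Result: 2^39 ≡ 8 (mod 24)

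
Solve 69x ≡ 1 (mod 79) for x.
69^(-1) ≡ 71 (mod 79). Verification: 69 × 71 = 4899 ≡ 1 (mod 79)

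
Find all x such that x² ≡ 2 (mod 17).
The square roots of 2 mod 17 are 6 and 11. Verify: 6² = 36 ≡ 2 (mod 17)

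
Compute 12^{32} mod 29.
1

Using successive squaring:
Binary expansion of 32: 100000
Powers of 12 mod 29 (each is the square of the previous):
  12^1 ≡ 12 (mod 29)
  12^2 ≡ 12² = 144 ≡ 28 (mod 29)
  12^4 ≡ 28² = 784 ≡ 1 (mod 29)
  12^8 ≡ 1² = 1 ≡ 1 (mod 29)
  12^16 ≡ 1² = 1 ≡ 1 (mod 29)
  12^32 ≡ 1² = 1 ≡ 1 (mod 29)
32 is a power of 2, so 12^32 is the last square: ≡ 1 (mod 29)
Result: 12^32 ≡ 1 (mod 29)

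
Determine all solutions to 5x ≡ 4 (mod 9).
8

Since gcd(5, 9) = 1 divides 4, a solution exists.
Multiply both sides by the inverse of 5 mod 9:
  5^(-1) mod 9 = 2
  x ≡ 2 × 4 ≡ 8 ≡ 8 (mod 9)
Verification: 5 × 8 = 40 = 4 × 9 + 4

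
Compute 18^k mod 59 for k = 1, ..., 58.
g^1, g^2, ..., g^{58} mod 59: {18, 29, 50, 15, 34, 22, 42, 48, 38, 35, 40, 12, 39, 53, 10, 3, 54, 28, 32, 45, 43, 7, 8, 26, 55, 46, 2, 36, 58, 41, 30, 9, 44, 25, 37, 17, 11, 21, 24, 19, 47, 20, 6, 49, 56, 5, 31, 27, 14, 16, 52, 51, 33, 4, 13, 57, 23, 1}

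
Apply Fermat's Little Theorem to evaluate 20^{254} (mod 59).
4

By Fermat's Little Theorem, a^(p-1) ≡ 1 (mod p) for prime p and gcd(a, p) = 1
Here p = 59, so 20^58 ≡ 1 (mod 59)
We can reduce the exponent: 254 mod 58 = 22
So 20^254 ≡ 20^22 (mod 59)
Computing: 20^22 mod 59 = 4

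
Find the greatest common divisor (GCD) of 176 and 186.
2

Using the Euclidean algorithm:
176 = 0 × 186 + 176
186 = 1 × 176 + 10
176 = 17 × 10 + 6
10 = 1 × 6 + 4
6 = 1 × 4 + 2
4 = 2 × 2 + 0

GCD(176, 186) = 2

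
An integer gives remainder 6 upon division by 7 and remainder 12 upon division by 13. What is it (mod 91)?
M = 7 × 13 = 91. M₁ = 13, y₁ ≡ 6 (mod 7). M₂ = 7, y₂ ≡ 2 (mod 13). y = 6×13×6 + 12×7×2 ≡ 90 (mod 91). The smallest positive such number is 90.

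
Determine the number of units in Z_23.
22

Prime factorization: 23 = 23
Using the formula φ(n) = n × Π(1 - 1/p) for each prime factor p:
φ(23) = 23 × (1 - 1/23)
φ(23) = 22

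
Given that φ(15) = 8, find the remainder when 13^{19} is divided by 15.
By Euler: 13^{8} ≡ 1 (mod 15) since gcd(13, 15) = 1. 19 = 2×8 + 3. So 13^{19} ≡ 13^{3} ≡ 7 (mod 15)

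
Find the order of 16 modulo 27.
Powers of 16 mod 27: 16^1≡16, 16^2≡13, 16^3≡19, 16^4≡7, 16^5≡4, 16^6≡10, 16^7≡25, 16^8≡22, 16^9≡1. Order = 9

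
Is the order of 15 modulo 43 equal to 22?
No, the actual order is 21, not 22.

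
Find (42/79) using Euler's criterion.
(42/79) = 42^{39} mod 79 = 1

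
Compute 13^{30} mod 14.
1

Using successive squaring:
Binary expansion of 30: 11110
Powers of 13 mod 14 (each is the square of the previous):
  13^1 ≡ 13 (mod 14)
  13^2 ≡ 13² = 169 ≡ 1 (mod 14)
  13^4 ≡ 1² = 1 ≡ 1 (mod 14)
  13^8 ≡ 1² = 1 ≡ 1 (mod 14)
  13^16 ≡ 1² = 1 ≡ 1 (mod 14)
30 = 16 + 8 + 4 + 2, so 13^30 = 13^16 × 13^8 × 13^4 × 13^2 ≡ 1 × 1 × 1 × 1 (mod 14)
Multiplying step by step:
  1 × 1 = 1 ≡ 1 (mod 14)
  1 × 1 = 1 ≡ 1 (mod 14)
  1 × 1 = 1 ≡ 1 (mod 14)
Result: 13^30 ≡ 1 (mod 14)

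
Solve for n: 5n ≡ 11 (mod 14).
5

Since gcd(5, 14) = 1 divides 11, a solution exists.
Multiply both sides by the inverse of 5 mod 14:
  5^(-1) mod 14 = 3
  x ≡ 3 × 11 ≡ 33 ≡ 5 (mod 14)
Verification: 5 × 5 = 25 = 1 × 14 + 11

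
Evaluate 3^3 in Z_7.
3 = 2 + 1 (binary 11). Repeated squaring mod 7: 3^1 ≡ 3; 3^2 ≡ 3² = 9 ≡ 2. Multiply: 3^3 = 3^2 × 3^1 ≡ 2 × 3 (mod 7): 2 × 3 = 6 ≡ 6. So 3^3 ≡ 6 (mod 7).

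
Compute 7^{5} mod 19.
11

Using successive squaring:
Binary expansion of 5: 101
Powers of 7 mod 19 (each is the square of the previous):
  7^1 ≡ 7 (mod 19)
  7^2 ≡ 7² = 49 ≡ 11 (mod 19)
  7^4 ≡ 11² = 121 ≡ 7 (mod 19)
5 = 4 + 1, so 7^5 = 7^4 × 7^1 ≡ 7 × 7 (mod 19)
Multiplying step by step:
  7 × 7 = 49 ≡ 11 (mod 19)
Result: 7^5 ≡ 11 (mod 19)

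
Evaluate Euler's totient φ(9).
6

Prime factorization: 9 = 3^2
Using the formula φ(n) = n × Π(1 - 1/p) for each prime factor p:
φ(9) = 9 × (1 - 1/3)
φ(9) = 6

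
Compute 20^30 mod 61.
Using repeated squaring. 30 = 16 + 8 + 4 + 2 (binary 11110). Repeated squaring mod 61: 20^1 ≡ 20; 20^2 ≡ 20² = 400 ≡ 34; 20^4 ≡ 34² = 1156 ≡ 58; 20^8 ≡ 58² = 3364 ≡ 9; 20^16 ≡ 9² = 81 ≡ 20. Multiply: 20^30 = 20^16 × 20^8 × 20^4 × 20^2 ≡ 20 × 9 × 58 × 34 (mod 61): 20 × 9 = 180 ≡ 58; 58 × 58 = 3364 ≡ 9; 9 × 34 = 306 ≡ 1. So 20^30 ≡ 1 (mod 61).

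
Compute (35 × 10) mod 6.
2

(35 × 10) = 350
350 mod 6 = 2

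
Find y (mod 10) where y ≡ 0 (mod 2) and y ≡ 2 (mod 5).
M = 2 × 5 = 10. M₁ = 5, y₁ ≡ 1 (mod 2). M₂ = 2, y₂ ≡ 3 (mod 5). y = 0×5×1 + 2×2×3 ≡ 2 (mod 10)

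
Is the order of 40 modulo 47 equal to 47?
No, the actual order is 46, not 47.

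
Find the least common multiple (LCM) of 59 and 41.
2419

First find GCD(59, 41) using the Euclidean algorithm:
59 = 1 × 41 + 18
41 = 2 × 18 + 5
18 = 3 × 5 + 3
5 = 1 × 3 + 2
3 = 1 × 2 + 1
2 = 2 × 1 + 0
GCD(59, 41) = 1

LCM formula: LCM(a, b) = (a × b) / GCD(a, b)
LCM(59, 41) = (59 × 41) / 1
LCM(59, 41) = 2419 / 1
LCM(59, 41) = 2419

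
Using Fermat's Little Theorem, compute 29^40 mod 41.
By Fermat's Little Theorem, 29^{40} ≡ 1 (mod 41) since 41 is prime and gcd(29, 41) = 1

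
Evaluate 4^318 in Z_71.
Using Fermat: 4^{70} ≡ 1 (mod 71). 318 ≡ 38 (mod 70). So 4^{318} ≡ 4^{38} ≡ 64 (mod 71)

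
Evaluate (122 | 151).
(122/151) = 122^{75} mod 151 = -1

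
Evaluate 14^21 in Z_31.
Using repeated squaring. 21 = 16 + 4 + 1 (binary 10101). Repeated squaring mod 31: 14^1 ≡ 14; 14^2 ≡ 14² = 196 ≡ 10; 14^4 ≡ 10² = 100 ≡ 7; 14^8 ≡ 7² = 49 ≡ 18; 14^16 ≡ 18² = 324 ≡ 14. Multiply: 14^21 = 14^16 × 14^4 × 14^1 ≡ 14 × 7 × 14 (mod 31): 14 × 7 = 98 ≡ 5; 5 × 14 = 70 ≡ 8. So 14^21 ≡ 8 (mod 31).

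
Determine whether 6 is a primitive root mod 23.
p - 1 = 22 has prime divisors 2, 11. Check 6^(22/q) mod 23 for each: 6^(22/2) = 6^11 ≡ 1, 6^(22/11) = 6^2 ≡ 13 (mod 23). Since 6^11 ≡ 1 (mod 23), the order of 6 divides 11 (in fact the order is 11) ≠ 22, so it is not a primitive root.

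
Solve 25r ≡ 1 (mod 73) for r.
25^(-1) ≡ 38 (mod 73). Verification: 25 × 38 = 950 ≡ 1 (mod 73)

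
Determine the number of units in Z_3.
2

Prime factorization: 3 = 3
Using the formula φ(n) = n × Π(1 - 1/p) for each prime factor p:
φ(3) = 3 × (1 - 1/3)
φ(3) = 2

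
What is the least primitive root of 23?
5

A primitive root g modulo p has order p-1 = 22
Prime divisors of 22: [2, 11]
g is a primitive root iff g^(22/q) ≢ 1 (mod 23) for each prime divisor q
Testing small values:
  g = 2: 2^11 ≡ 1, 2^2 ≡ 4 (mod 23) → 2^11 ≡ 1, not primitive root
  g = 3: 3^11 ≡ 1, 3^2 ≡ 9 (mod 23) → 3^11 ≡ 1, not primitive root
  g = 4: 4^11 ≡ 1, 4^2 ≡ 16 (mod 23) → 4^11 ≡ 1, not primitive root
  g = 5: 5^11 ≡ 22, 5^2 ≡ 2 (mod 23) → none is 1, primitive root!
The smallest primitive root is 5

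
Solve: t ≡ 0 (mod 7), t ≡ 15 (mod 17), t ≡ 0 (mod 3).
M = 7 × 17 × 3 = 357. M₁ = 51, y₁ ≡ 4 (mod 7). M₂ = 21, y₂ ≡ 13 (mod 17). M₃ = 119, y₃ ≡ 2 (mod 3). t = 0×51×4 + 15×21×13 + 0×119×2 ≡ 168 (mod 357)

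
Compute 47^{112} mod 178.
105

Using successive squaring:
Binary expansion of 112: 1110000
Powers of 47 mod 178 (each is the square of the previous):
  47^1 ≡ 47 (mod 178)
  47^2 ≡ 47² = 2209 ≡ 73 (mod 178)
  47^4 ≡ 73² = 5329 ≡ 167 (mod 178)
  47^8 ≡ 167² = 27889 ≡ 121 (mod 178)
  47^16 ≡ 121² = 14641 ≡ 45 (mod 178)
  47^32 ≡ 45² = 2025 ≡ 67 (mod 178)
  47^64 ≡ 67² = 4489 ≡ 39 (mod 178)
112 = 64 + 32 + 16, so 47^112 = 47^64 × 47^32 × 47^16 ≡ 39 × 67 × 45 (mod 178)
Multiplying step by step:
  39 × 67 = 2613 ≡ 121 (mod 178)
  121 × 45 = 5445 ≡ 105 (mod 178)
Result: 47^112 ≡ 105 (mod 178)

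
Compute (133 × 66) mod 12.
6

(133 × 66) = 8778
8778 mod 12 = 6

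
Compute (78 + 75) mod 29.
8

(78 + 75) = 153
153 mod 29 = 8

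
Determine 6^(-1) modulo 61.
6^(-1) ≡ 51 (mod 61). Verification: 6 × 51 = 306 ≡ 1 (mod 61)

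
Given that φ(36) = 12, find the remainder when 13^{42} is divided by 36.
By Euler: 13^{12} ≡ 1 (mod 36) since gcd(13, 36) = 1. 42 = 3×12 + 6. So 13^{42} ≡ 13^{6} ≡ 1 (mod 36)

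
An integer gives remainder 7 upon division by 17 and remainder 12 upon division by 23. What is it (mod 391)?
M = 17 × 23 = 391. M₁ = 23, y₁ ≡ 3 (mod 17). M₂ = 17, y₂ ≡ 19 (mod 23). y = 7×23×3 + 12×17×19 ≡ 58 (mod 391). The smallest positive such number is 58.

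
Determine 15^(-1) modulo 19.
15^(-1) ≡ 14 (mod 19). Verification: 15 × 14 = 210 ≡ 1 (mod 19)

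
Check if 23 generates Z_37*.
p - 1 = 36 has prime divisors 2, 3. Check 23^(36/q) mod 37 for each: 23^(36/2) = 23^18 ≡ 36, 23^(36/3) = 23^12 ≡ 1 (mod 37). Since 23^12 ≡ 1 (mod 37), the order of 23 divides 12 (in fact the order is 12) ≠ 36, so it is not a primitive root.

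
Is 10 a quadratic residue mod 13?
By Euler's criterion: 10^{6} ≡ 1 (mod 13). Since this equals 1, 10 is a QR.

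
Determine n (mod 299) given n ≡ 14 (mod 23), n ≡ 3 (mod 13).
198

Using the Chinese Remainder Theorem:
M = product of moduli = 299
For equation 1: M_1 = 13, 13 ≡ 13 (mod 23), inverse of 13 mod 23 is 16 (check: 13 × 16 = 208 ≡ 1 (mod 23))
For equation 2: M_2 = 23, 23 ≡ 10 (mod 13), inverse of 23 mod 13 is 4 (check: 10 × 4 = 40 ≡ 1 (mod 13))
Combine: n ≡ Σ r_i×M_i×(M_i⁻¹ mod m_i) = 14×13×16 + 3×23×4 = 2912 + 276 = 3188
3188 mod 299 = 198
n ≡ 198 (mod 299)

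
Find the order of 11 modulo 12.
Powers of 11 mod 12: 11^1≡11, 11^2≡1. Order = 2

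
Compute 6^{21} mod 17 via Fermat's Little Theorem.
7

By Fermat's Little Theorem, a^(p-1) ≡ 1 (mod p) for prime p and gcd(a, p) = 1
Here p = 17, so 6^16 ≡ 1 (mod 17)
We can reduce the exponent: 21 mod 16 = 5
So 6^21 ≡ 6^5 (mod 17)
Computing: 6^5 mod 17 = 7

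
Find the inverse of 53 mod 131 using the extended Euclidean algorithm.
Extended GCD: 53(-42) + 131(17) = 1. So 53^(-1) ≡ 89 ≡ 89 (mod 131). Verify: 53 × 89 = 4717 ≡ 1 (mod 131)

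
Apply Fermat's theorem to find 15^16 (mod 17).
By Fermat's Little Theorem, 15^{16} ≡ 1 (mod 17) since 17 is prime and gcd(15, 17) = 1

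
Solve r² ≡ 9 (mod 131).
The square roots of 9 mod 131 are 3 and 128. Verify: 3² = 9 ≡ 9 (mod 131)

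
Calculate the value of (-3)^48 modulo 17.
Using Fermat: (-3)^{16} ≡ 1 (mod 17). 48 ≡ 0 (mod 16). So (-3)^{48} ≡ (-3)^{0} ≡ 1 (mod 17)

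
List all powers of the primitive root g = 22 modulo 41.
g^1, g^2, ..., g^{40} mod 41: {22, 33, 29, 23, 14, 21, 11, 37, 35, 32, 7, 31, 26, 39, 38, 16, 24, 36, 13, 40, 19, 8, 12, 18, 27, 20, 30, 4, 6, 9, 34, 10, 15, 2, 3, 25, 17, 5, 28, 1}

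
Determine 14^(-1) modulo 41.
14^(-1) ≡ 3 (mod 41). Verification: 14 × 3 = 42 ≡ 1 (mod 41)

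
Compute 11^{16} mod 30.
1

Using successive squaring:
Binary expansion of 16: 10000
Powers of 11 mod 30 (each is the square of the previous):
  11^1 ≡ 11 (mod 30)
  11^2 ≡ 11² = 121 ≡ 1 (mod 30)
  11^4 ≡ 1² = 1 ≡ 1 (mod 30)
  11^8 ≡ 1² = 1 ≡ 1 (mod 30)
  11^16 ≡ 1² = 1 ≡ 1 (mod 30)
16 is a power of 2, so 11^16 is the last square: ≡ 1 (mod 30)
Result: 11^16 ≡ 1 (mod 30)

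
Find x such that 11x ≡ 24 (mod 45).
39

Since gcd(11, 45) = 1 divides 24, a solution exists.
Multiply both sides by the inverse of 11 mod 45:
  11^(-1) mod 45 = 41
  x ≡ 41 × 24 ≡ 984 ≡ 39 (mod 45)
Verification: 11 × 39 = 429 = 9 × 45 + 24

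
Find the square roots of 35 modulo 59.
The square roots of 35 mod 59 are 25 and 34. Verify: 25² = 625 ≡ 35 (mod 59)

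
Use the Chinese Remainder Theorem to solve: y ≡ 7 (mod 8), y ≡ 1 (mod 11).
M = 8 × 11 = 88. M₁ = 11, y₁ ≡ 3 (mod 8). M₂ = 8, y₂ ≡ 7 (mod 11). y = 7×11×3 + 1×8×7 ≡ 23 (mod 88)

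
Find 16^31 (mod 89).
Using repeated squaring. 31 = 16 + 8 + 4 + 2 + 1 (binary 11111). Repeated squaring mod 89: 16^1 ≡ 16; 16^2 ≡ 16² = 256 ≡ 78; 16^4 ≡ 78² = 6084 ≡ 32; 16^8 ≡ 32² = 1024 ≡ 45; 16^16 ≡ 45² = 2025 ≡ 67. Multiply: 16^31 = 16^16 × 16^8 × 16^4 × 16^2 × 16^1 ≡ 67 × 45 × 32 × 78 × 16 (mod 89): 67 × 45 = 3015 ≡ 78; 78 × 32 = 2496 ≡ 4; 4 × 78 = 312 ≡ 45; 45 × 16 = 720 ≡ 8. So 16^31 ≡ 8 (mod 89).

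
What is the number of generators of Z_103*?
Number of primitive roots mod 103 = φ(102) = 32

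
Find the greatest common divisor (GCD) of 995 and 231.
1

Using the Euclidean algorithm:
995 = 4 × 231 + 71
231 = 3 × 71 + 18
71 = 3 × 18 + 17
18 = 1 × 17 + 1
17 = 17 × 1 + 0

GCD(995, 231) = 1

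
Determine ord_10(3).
Powers of 3 mod 10: 3^1≡3, 3^2≡9, 3^3≡7, 3^4≡1. Order = 4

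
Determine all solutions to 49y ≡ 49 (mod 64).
1

Since gcd(49, 64) = 1 divides 49, a solution exists.
Multiply both sides by the inverse of 49 mod 64:
  49^(-1) mod 64 = 17
  x ≡ 17 × 49 ≡ 833 ≡ 1 (mod 64)
Verification: 49 × 1 = 49 = 0 × 64 + 49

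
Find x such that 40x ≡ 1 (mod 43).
40^(-1) ≡ 14 (mod 43). Verification: 40 × 14 = 560 ≡ 1 (mod 43)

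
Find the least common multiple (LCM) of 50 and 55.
550

First find GCD(50, 55) using the Euclidean algorithm:
50 = 0 × 55 + 50
55 = 1 × 50 + 5
50 = 10 × 5 + 0
GCD(50, 55) = 5

LCM formula: LCM(a, b) = (a × b) / GCD(a, b)
LCM(50, 55) = (50 × 55) / 5
LCM(50, 55) = 2750 / 5
LCM(50, 55) = 550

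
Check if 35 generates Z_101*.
p - 1 = 100 has prime divisors 2, 5. Check 35^(100/q) mod 101 for each: 35^(100/2) = 35^50 ≡ 100, 35^(100/5) = 35^20 ≡ 87 (mod 101). None of these is 1, so 35 has order 100 = φ(101), so it is a primitive root mod 101.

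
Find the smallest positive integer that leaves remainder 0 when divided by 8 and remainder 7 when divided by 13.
M = 8 × 13 = 104. M₁ = 13, y₁ ≡ 5 (mod 8). M₂ = 8, y₂ ≡ 5 (mod 13). m = 0×13×5 + 7×8×5 ≡ 72 (mod 104). The smallest positive such number is 72.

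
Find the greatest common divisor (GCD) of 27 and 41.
1

Using the Euclidean algorithm:
27 = 0 × 41 + 27
41 = 1 × 27 + 14
27 = 1 × 14 + 13
14 = 1 × 13 + 1
13 = 13 × 1 + 0

GCD(27, 41) = 1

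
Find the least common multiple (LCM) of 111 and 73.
8103

First find GCD(111, 73) using the Euclidean algorithm:
111 = 1 × 73 + 38
73 = 1 × 38 + 35
38 = 1 × 35 + 3
35 = 11 × 3 + 2
3 = 1 × 2 + 1
2 = 2 × 1 + 0
GCD(111, 73) = 1

LCM formula: LCM(a, b) = (a × b) / GCD(a, b)
LCM(111, 73) = (111 × 73) / 1
LCM(111, 73) = 8103 / 1
LCM(111, 73) = 8103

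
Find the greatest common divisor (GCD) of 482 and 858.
2

Using the Euclidean algorithm:
482 = 0 × 858 + 482
858 = 1 × 482 + 376
482 = 1 × 376 + 106
376 = 3 × 106 + 58
106 = 1 × 58 + 48
58 = 1 × 48 + 10
48 = 4 × 10 + 8
10 = 1 × 8 + 2
8 = 4 × 2 + 0

GCD(482, 858) = 2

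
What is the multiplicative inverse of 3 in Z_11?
3^(-1) ≡ 4 (mod 11). Verification: 3 × 4 = 12 ≡ 1 (mod 11)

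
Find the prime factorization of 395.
5 × 79

Divide by primes starting from smallest:
395 ÷ 5 = 79
79 ÷ 79 = 1

395 = 5 × 79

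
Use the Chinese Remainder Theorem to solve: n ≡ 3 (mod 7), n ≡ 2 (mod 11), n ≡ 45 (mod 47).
3335

Using the Chinese Remainder Theorem:
M = product of moduli = 3619
For equation 1: M_1 = 517, 517 ≡ 6 (mod 7), inverse of 517 mod 7 is 6 (check: 6 × 6 = 36 ≡ 1 (mod 7))
For equation 2: M_2 = 329, 329 ≡ 10 (mod 11), inverse of 329 mod 11 is 10 (check: 10 × 10 = 100 ≡ 1 (mod 11))
For equation 3: M_3 = 77, 77 ≡ 30 (mod 47), inverse of 77 mod 47 is 11 (check: 30 × 11 = 330 ≡ 1 (mod 47))
Combine: n ≡ Σ r_i×M_i×(M_i⁻¹ mod m_i) = 3×517×6 + 2×329×10 + 45×77×11 = 9306 + 6580 + 38115 = 54001
54001 mod 3619 = 3335
n ≡ 3335 (mod 3619)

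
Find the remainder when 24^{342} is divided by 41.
By Fermat: 24^{40} ≡ 1 (mod 41). 342 = 8×40 + 22. So 24^{342} ≡ 24^{22} ≡ 39 (mod 41)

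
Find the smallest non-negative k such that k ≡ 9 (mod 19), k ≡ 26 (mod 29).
142

Using the Chinese Remainder Theorem:
M = product of moduli = 551
For equation 1: M_1 = 29, 29 ≡ 10 (mod 19), inverse of 29 mod 19 is 2 (check: 10 × 2 = 20 ≡ 1 (mod 19))
For equation 2: M_2 = 19, 19 ≡ 19 (mod 29), inverse of 19 mod 29 is 26 (check: 19 × 26 = 494 ≡ 1 (mod 29))
Combine: k ≡ Σ r_i×M_i×(M_i⁻¹ mod m_i) = 9×29×2 + 26×19×26 = 522 + 12844 = 13366
13366 mod 551 = 142
k ≡ 142 (mod 551)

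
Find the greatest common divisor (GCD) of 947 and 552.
1

Using the Euclidean algorithm:
947 = 1 × 552 + 395
552 = 1 × 395 + 157
395 = 2 × 157 + 81
157 = 1 × 81 + 76
81 = 1 × 76 + 5
76 = 15 × 5 + 1
5 = 5 × 1 + 0

GCD(947, 552) = 1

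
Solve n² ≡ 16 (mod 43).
The square roots of 16 mod 43 are 4 and 39. Verify: 4² = 16 ≡ 16 (mod 43)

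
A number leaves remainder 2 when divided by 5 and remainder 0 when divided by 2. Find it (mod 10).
M = 5 × 2 = 10. M₁ = 2, y₁ ≡ 3 (mod 5). M₂ = 5, y₂ ≡ 1 (mod 2). k = 2×2×3 + 0×5×1 ≡ 2 (mod 10)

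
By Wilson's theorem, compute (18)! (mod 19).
By Wilson's theorem, (18)! ≡ -1 ≡ 18 (mod 19)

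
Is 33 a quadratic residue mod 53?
By Euler's criterion: 33^{26} ≡ 52 (mod 53). Since this equals -1 (≡ 52), 33 is not a QR.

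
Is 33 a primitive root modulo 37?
No

To verify, check if 33^(36/q) ≢ 1 (mod 37) for each prime divisor q of 36
Divisors of 36 = 36: [1, 2, 3, 4, 6, 9, 12, 18, 36]
  33^(36/2) = 33^18 ≡ 1 (mod 37)
  33^(36/3) = 33^12 ≡ 10 (mod 37)
Conclusion: 33 is not a primitive root modulo 37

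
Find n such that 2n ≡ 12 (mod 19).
6

Since gcd(2, 19) = 1 divides 12, a solution exists.
Multiply both sides by the inverse of 2 mod 19:
  2^(-1) mod 19 = 10
  x ≡ 10 × 12 ≡ 120 ≡ 6 (mod 19)
Verification: 2 × 6 = 12 = 0 × 19 + 12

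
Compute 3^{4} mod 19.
5

Using successive squaring:
Binary expansion of 4: 100
Powers of 3 mod 19 (each is the square of the previous):
  3^1 ≡ 3 (mod 19)
  3^2 ≡ 3² = 9 ≡ 9 (mod 19)
  3^4 ≡ 9² = 81 ≡ 5 (mod 19)
4 is a power of 2, so 3^4 is the last square: ≡ 5 (mod 19)
Result: 3^4 ≡ 5 (mod 19)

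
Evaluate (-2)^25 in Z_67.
Using repeated squaring. (-2) ≡ 65 (mod 67). 25 = 16 + 8 + 1 (binary 11001). Repeated squaring mod 67: 65^1 ≡ 65; 65^2 ≡ 65² = 4225 ≡ 4; 65^4 ≡ 4² = 16 ≡ 16; 65^8 ≡ 16² = 256 ≡ 55; 65^16 ≡ 55² = 3025 ≡ 10. Multiply: (-2)^25 ≡ 65^16 × 65^8 × 65^1 ≡ 10 × 55 × 65 (mod 67): 10 × 55 = 550 ≡ 14; 14 × 65 = 910 ≡ 39. So (-2)^25 ≡ 39 (mod 67).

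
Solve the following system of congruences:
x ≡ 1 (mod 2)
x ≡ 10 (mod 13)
23

Using the Chinese Remainder Theorem:
M = product of moduli = 26
For equation 1: M_1 = 13, 13 ≡ 1 (mod 2), inverse of 13 mod 2 is 1 (check: 1 × 1 = 1 ≡ 1 (mod 2))
For equation 2: M_2 = 2, 2 ≡ 2 (mod 13), inverse of 2 mod 13 is 7 (check: 2 × 7 = 14 ≡ 1 (mod 13))
Combine: x ≡ Σ r_i×M_i×(M_i⁻¹ mod m_i) = 1×13×1 + 10×2×7 = 13 + 140 = 153
153 mod 26 = 23
x ≡ 23 (mod 26)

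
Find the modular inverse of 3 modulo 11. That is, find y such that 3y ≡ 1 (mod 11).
4

Using Extended Euclidean Algorithm:
gcd(3, 11) = 1
Bezout coefficients: 3 × 4 + 11 × -1 = 1
So 3 × 4 ≡ 1 (mod 11)
The inverse is 4 mod 11 = 4
Verification: 3 × 4 = 12 = 1 × 11 + 1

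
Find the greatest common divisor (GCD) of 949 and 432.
1

Using the Euclidean algorithm:
949 = 2 × 432 + 85
432 = 5 × 85 + 7
85 = 12 × 7 + 1
7 = 7 × 1 + 0

GCD(949, 432) = 1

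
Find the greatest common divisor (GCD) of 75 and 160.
5

Using the Euclidean algorithm:
75 = 0 × 160 + 75
160 = 2 × 75 + 10
75 = 7 × 10 + 5
10 = 2 × 5 + 0

GCD(75, 160) = 5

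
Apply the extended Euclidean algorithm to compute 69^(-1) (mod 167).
Extended GCD: 69(46) + 167(-19) = 1. So 69^(-1) ≡ 46 ≡ 46 (mod 167). Verify: 69 × 46 = 3174 ≡ 1 (mod 167)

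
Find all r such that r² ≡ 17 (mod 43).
The square roots of 17 mod 43 are 24 and 19. Verify: 24² = 576 ≡ 17 (mod 43)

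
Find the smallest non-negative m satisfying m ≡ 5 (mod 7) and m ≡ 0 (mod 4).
M = 7 × 4 = 28. M₁ = 4, y₁ ≡ 2 (mod 7). M₂ = 7, y₂ ≡ 3 (mod 4). m = 5×4×2 + 0×7×3 ≡ 12 (mod 28)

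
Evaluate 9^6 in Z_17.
6 = 4 + 2 (binary 110). Repeated squaring mod 17: 9^1 ≡ 9; 9^2 ≡ 9² = 81 ≡ 13; 9^4 ≡ 13² = 169 ≡ 16. Multiply: 9^6 = 9^4 × 9^2 ≡ 16 × 13 (mod 17): 16 × 13 = 208 ≡ 4. So 9^6 ≡ 4 (mod 17).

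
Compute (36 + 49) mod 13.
7

(36 + 49) = 85
85 mod 13 = 7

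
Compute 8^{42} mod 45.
19

Using successive squaring:
Binary expansion of 42: 101010
Powers of 8 mod 45 (each is the square of the previous):
  8^1 ≡ 8 (mod 45)
  8^2 ≡ 8² = 64 ≡ 19 (mod 45)
  8^4 ≡ 19² = 361 ≡ 1 (mod 45)
  8^8 ≡ 1² = 1 ≡ 1 (mod 45)
  8^16 ≡ 1² = 1 ≡ 1 (mod 45)
  8^32 ≡ 1² = 1 ≡ 1 (mod 45)
42 = 32 + 8 + 2, so 8^42 = 8^32 × 8^8 × 8^2 ≡ 1 × 1 × 19 (mod 45)
Multiplying step by step:
  1 × 1 = 1 ≡ 1 (mod 45)
  1 × 19 = 19 ≡ 19 (mod 45)
Result: 8^42 ≡ 19 (mod 45)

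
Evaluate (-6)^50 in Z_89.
Using repeated squaring. (-6) ≡ 83 (mod 89). 50 = 32 + 16 + 2 (binary 110010). Repeated squaring mod 89: 83^1 ≡ 83; 83^2 ≡ 83² = 6889 ≡ 36; 83^4 ≡ 36² = 1296 ≡ 50; 83^8 ≡ 50² = 2500 ≡ 8; 83^16 ≡ 8² = 64 ≡ 64; 83^32 ≡ 64² = 4096 ≡ 2. Multiply: (-6)^50 ≡ 83^32 × 83^16 × 83^2 ≡ 2 × 64 × 36 (mod 89): 2 × 64 = 128 ≡ 39; 39 × 36 = 1404 ≡ 69. So (-6)^50 ≡ 69 (mod 89).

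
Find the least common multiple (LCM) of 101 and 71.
7171

First find GCD(101, 71) using the Euclidean algorithm:
101 = 1 × 71 + 30
71 = 2 × 30 + 11
30 = 2 × 11 + 8
11 = 1 × 8 + 3
8 = 2 × 3 + 2
3 = 1 × 2 + 1
2 = 2 × 1 + 0
GCD(101, 71) = 1

LCM formula: LCM(a, b) = (a × b) / GCD(a, b)
LCM(101, 71) = (101 × 71) / 1
LCM(101, 71) = 7171 / 1
LCM(101, 71) = 7171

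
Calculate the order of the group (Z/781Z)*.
700

Prime factorization: 781 = 11 × 71
Using the formula φ(n) = n × Π(1 - 1/p) for each prime factor p:
φ(781) = 781 × (1 - 1/11) × (1 - 1/71)
φ(781) = 700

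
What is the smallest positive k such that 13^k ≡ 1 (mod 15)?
Powers of 13 mod 15: 13^1≡13, 13^2≡4, 13^3≡7, 13^4≡1. Order = 4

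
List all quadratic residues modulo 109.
QRs mod 109: {1, 3, 4, 5, 7, 9, 12, 15, 16, 20, 21, 22, 25, 26, 27, 28, 29, 31, 34, 35, 36, 38, 43, 45, 46, 48, 49, 60, 61, 63, 64, 66, 71, 73, 74, 75, 78, 80, 81, 82, 83, 84, 87, 88, 89, 93, 94, 97, 100, 102, 104, 105, 106, 108}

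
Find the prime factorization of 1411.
17 × 83

Divide by primes starting from smallest:
1411 ÷ 17 = 83
83 ÷ 83 = 1

1411 = 17 × 83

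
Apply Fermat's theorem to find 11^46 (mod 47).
By Fermat's Little Theorem, 11^{46} ≡ 1 (mod 47) since 47 is prime and gcd(11, 47) = 1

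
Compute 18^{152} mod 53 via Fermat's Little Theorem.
28

By Fermat's Little Theorem, a^(p-1) ≡ 1 (mod p) for prime p and gcd(a, p) = 1
Here p = 53, so 18^52 ≡ 1 (mod 53)
We can reduce the exponent: 152 mod 52 = 48
So 18^152 ≡ 18^48 (mod 53)
Computing: 18^48 mod 53 = 28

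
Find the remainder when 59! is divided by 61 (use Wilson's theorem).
(60)! = (59)! × (60) ≡ -1 (mod 61). So (59)! ≡ -1 × (60)^(-1) ≡ (-1)×(-1) = 1 (mod 61)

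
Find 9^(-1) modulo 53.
6

Using Extended Euclidean Algorithm:
gcd(9, 53) = 1
Bezout coefficients: 9 × 6 + 53 × -1 = 1
So 9 × 6 ≡ 1 (mod 53)
The inverse is 6 mod 53 = 6
Verification: 9 × 6 = 54 = 1 × 53 + 1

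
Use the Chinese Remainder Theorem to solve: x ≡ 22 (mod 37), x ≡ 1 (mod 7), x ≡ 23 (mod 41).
4943

Using the Chinese Remainder Theorem:
M = product of moduli = 10619
For equation 1: M_1 = 287, 287 ≡ 28 (mod 37), inverse of 287 mod 37 is 4 (check: 28 × 4 = 112 ≡ 1 (mod 37))
For equation 2: M_2 = 1517, 1517 ≡ 5 (mod 7), inverse of 1517 mod 7 is 3 (check: 5 × 3 = 15 ≡ 1 (mod 7))
For equation 3: M_3 = 259, 259 ≡ 13 (mod 41), inverse of 259 mod 41 is 19 (check: 13 × 19 = 247 ≡ 1 (mod 41))
Combine: x ≡ Σ r_i×M_i×(M_i⁻¹ mod m_i) = 22×287×4 + 1×1517×3 + 23×259×19 = 25256 + 4551 + 113183 = 142990
142990 mod 10619 = 4943
x ≡ 4943 (mod 10619)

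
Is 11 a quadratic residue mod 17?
By Euler's criterion: 11^{8} ≡ 16 (mod 17). Since this equals -1 (≡ 16), 11 is not a QR.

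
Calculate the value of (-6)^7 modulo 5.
(-6) ≡ 4 (mod 5). 7 = 4 + 2 + 1 (binary 111). Repeated squaring mod 5: 4^1 ≡ 4; 4^2 ≡ 4² = 16 ≡ 1; 4^4 ≡ 1² = 1 ≡ 1. Multiply: (-6)^7 ≡ 4^4 × 4^2 × 4^1 ≡ 1 × 1 × 4 (mod 5): 1 × 1 = 1 ≡ 1; 1 × 4 = 4 ≡ 4. So (-6)^7 ≡ 4 (mod 5).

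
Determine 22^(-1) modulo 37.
22^(-1) ≡ 32 (mod 37). Verification: 22 × 32 = 704 ≡ 1 (mod 37)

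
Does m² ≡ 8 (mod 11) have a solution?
By Euler's criterion: 8^{5} ≡ 10 (mod 11). Since this equals -1 (≡ 10), 8 is not a QR.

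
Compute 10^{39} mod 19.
12

Using successive squaring:
Binary expansion of 39: 100111
Powers of 10 mod 19 (each is the square of the previous):
  10^1 ≡ 10 (mod 19)
  10^2 ≡ 10² = 100 ≡ 5 (mod 19)
  10^4 ≡ 5² = 25 ≡ 6 (mod 19)
  10^8 ≡ 6² = 36 ≡ 17 (mod 19)
  10^16 ≡ 17² = 289 ≡ 4 (mod 19)
  10^32 ≡ 4² = 16 ≡ 16 (mod 19)
39 = 32 + 4 + 2 + 1, so 10^39 = 10^32 × 10^4 × 10^2 × 10^1 ≡ 16 × 6 × 5 × 10 (mod 19)
Multiplying step by step:
  16 × 6 = 96 ≡ 1 (mod 19)
  1 × 5 = 5 ≡ 5 (mod 19)
  5 × 10 = 50 ≡ 12 (mod 19)
Result: 10^39 ≡ 12 (mod 19)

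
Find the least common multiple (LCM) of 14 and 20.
140

First find GCD(14, 20) using the Euclidean algorithm:
14 = 0 × 20 + 14
20 = 1 × 14 + 6
14 = 2 × 6 + 2
6 = 3 × 2 + 0
GCD(14, 20) = 2

LCM formula: LCM(a, b) = (a × b) / GCD(a, b)
LCM(14, 20) = (14 × 20) / 2
LCM(14, 20) = 280 / 2
LCM(14, 20) = 140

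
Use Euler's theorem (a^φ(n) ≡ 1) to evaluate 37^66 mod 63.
By Euler: 37^{36} ≡ 1 (mod 63) since gcd(37, 63) = 1. 66 = 1×36 + 30. So 37^{66} ≡ 37^{30} ≡ 1 (mod 63)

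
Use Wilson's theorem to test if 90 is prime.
(89)! mod 90 = 0. Since 0 ≢ -1 (mod 90), 90 is not prime.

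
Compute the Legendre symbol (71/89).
(71/89) = 71^{44} mod 89 = 1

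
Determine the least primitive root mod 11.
p - 1 = 10 has prime divisors 2, 5. h is a primitive root mod 11 iff h^(10/q) ≢ 1 (mod 11) for each such q.
h = 2: 2^5 ≡ 10, 2^2 ≡ 4 (mod 11); none is 1, so 2 has order 10 and is a primitive root.
The smallest primitive root mod 11 is g = 2.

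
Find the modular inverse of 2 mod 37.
2^(-1) ≡ 19 (mod 37). Verification: 2 × 19 = 38 ≡ 1 (mod 37)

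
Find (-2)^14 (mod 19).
Using repeated squaring. (-2) ≡ 17 (mod 19). 14 = 8 + 4 + 2 (binary 1110). Repeated squaring mod 19: 17^1 ≡ 17; 17^2 ≡ 17² = 289 ≡ 4; 17^4 ≡ 4² = 16 ≡ 16; 17^8 ≡ 16² = 256 ≡ 9. Multiply: (-2)^14 ≡ 17^8 × 17^4 × 17^2 ≡ 9 × 16 × 4 (mod 19): 9 × 16 = 144 ≡ 11; 11 × 4 = 44 ≡ 6. So (-2)^14 ≡ 6 (mod 19).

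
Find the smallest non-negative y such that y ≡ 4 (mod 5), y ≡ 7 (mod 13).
59

Using the Chinese Remainder Theorem:
M = product of moduli = 65
For equation 1: M_1 = 13, 13 ≡ 3 (mod 5), inverse of 13 mod 5 is 2 (check: 3 × 2 = 6 ≡ 1 (mod 5))
For equation 2: M_2 = 5, 5 ≡ 5 (mod 13), inverse of 5 mod 13 is 8 (check: 5 × 8 = 40 ≡ 1 (mod 13))
Combine: y ≡ Σ r_i×M_i×(M_i⁻¹ mod m_i) = 4×13×2 + 7×5×8 = 104 + 280 = 384
384 mod 65 = 59
y ≡ 59 (mod 65)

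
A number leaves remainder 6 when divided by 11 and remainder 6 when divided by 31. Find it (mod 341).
M = 11 × 31 = 341. M₁ = 31, y₁ ≡ 5 (mod 11). M₂ = 11, y₂ ≡ 17 (mod 31). t = 6×31×5 + 6×11×17 ≡ 6 (mod 341)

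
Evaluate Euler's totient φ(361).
342

Prime factorization: 361 = 19^2
Using the formula φ(n) = n × Π(1 - 1/p) for each prime factor p:
φ(361) = 361 × (1 - 1/19)
φ(361) = 342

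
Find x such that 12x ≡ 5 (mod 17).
16

Since gcd(12, 17) = 1 divides 5, a solution exists.
Multiply both sides by the inverse of 12 mod 17:
  12^(-1) mod 17 = 10
  x ≡ 10 × 5 ≡ 50 ≡ 16 (mod 17)
Verification: 12 × 16 = 192 = 11 × 17 + 5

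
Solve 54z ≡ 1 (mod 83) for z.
54^(-1) ≡ 20 (mod 83). Verification: 54 × 20 = 1080 ≡ 1 (mod 83)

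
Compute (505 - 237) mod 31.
20

(505 - 237) = 268
268 mod 31 = 20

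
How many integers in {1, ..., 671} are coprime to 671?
600

Prime factorization: 671 = 11 × 61
Using the formula φ(n) = n × Π(1 - 1/p) for each prime factor p:
φ(671) = 671 × (1 - 1/11) × (1 - 1/61)
φ(671) = 600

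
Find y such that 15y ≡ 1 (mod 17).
15^(-1) ≡ 8 (mod 17). Verification: 15 × 8 = 120 ≡ 1 (mod 17)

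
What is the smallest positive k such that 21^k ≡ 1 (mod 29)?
Powers of 21 mod 29: 21^1≡21, 21^2≡6, 21^3≡10, 21^4≡7, 21^5≡2, 21^6≡13, 21^7≡12, 21^8≡20, 21^9≡14, 21^10≡4, 21^11≡26, 21^12≡24, 21^13≡11, 21^14≡28, 21^15≡8, 21^16≡23, 21^17≡19, 21^18≡22, 21^19≡27, 21^20≡16, 21^21≡17, 21^22≡9, 21^23≡15, 21^24≡25, 21^25≡3, 21^26≡5, 21^27≡18, 21^28≡1. Order = 28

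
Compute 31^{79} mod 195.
151

Using successive squaring:
Binary expansion of 79: 1001111
Powers of 31 mod 195 (each is the square of the previous):
  31^1 ≡ 31 (mod 195)
  31^2 ≡ 31² = 961 ≡ 181 (mod 195)
  31^4 ≡ 181² = 32761 ≡ 1 (mod 195)
  31^8 ≡ 1² = 1 ≡ 1 (mod 195)
  31^16 ≡ 1² = 1 ≡ 1 (mod 195)
  31^32 ≡ 1² = 1 ≡ 1 (mod 195)
  31^64 ≡ 1² = 1 ≡ 1 (mod 195)
79 = 64 + 8 + 4 + 2 + 1, so 31^79 = 31^64 × 31^8 × 31^4 × 31^2 × 31^1 ≡ 1 × 1 × 1 × 181 × 31 (mod 195)
Multiplying step by step:
  1 × 1 = 1 ≡ 1 (mod 195)
  1 × 1 = 1 ≡ 1 (mod 195)
  1 × 181 = 181 ≡ 181 (mod 195)
  181 × 31 = 5611 ≡ 151 (mod 195)
Result: 31^79 ≡ 151 (mod 195)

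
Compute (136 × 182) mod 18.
2

(136 × 182) = 24752
24752 mod 18 = 2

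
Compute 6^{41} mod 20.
16

Using successive squaring:
Binary expansion of 41: 101001
Powers of 6 mod 20 (each is the square of the previous):
  6^1 ≡ 6 (mod 20)
  6^2 ≡ 6² = 36 ≡ 16 (mod 20)
  6^4 ≡ 16² = 256 ≡ 16 (mod 20)
  6^8 ≡ 16² = 256 ≡ 16 (mod 20)
  6^16 ≡ 16² = 256 ≡ 16 (mod 20)
  6^32 ≡ 16² = 256 ≡ 16 (mod 20)
41 = 32 + 8 + 1, so 6^41 = 6^32 × 6^8 × 6^1 ≡ 16 × 16 × 6 (mod 20)
Multiplying step by step:
  16 × 16 = 256 ≡ 16 (mod 20)
  16 × 6 = 96 ≡ 16 (mod 20)
Result: 6^41 ≡ 16 (mod 20)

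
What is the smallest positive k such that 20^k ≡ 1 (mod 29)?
Powers of 20 mod 29: 20^1≡20, 20^2≡23, 20^3≡25, 20^4≡7, 20^5≡24, 20^6≡16, 20^7≡1. Order = 7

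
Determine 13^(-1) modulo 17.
13^(-1) ≡ 4 (mod 17). Verification: 13 × 4 = 52 ≡ 1 (mod 17)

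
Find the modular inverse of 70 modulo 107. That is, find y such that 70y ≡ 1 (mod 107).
26

Using Extended Euclidean Algorithm:
gcd(70, 107) = 1
Bezout coefficients: 70 × 26 + 107 × -17 = 1
So 70 × 26 ≡ 1 (mod 107)
The inverse is 26 mod 107 = 26
Verification: 70 × 26 = 1820 = 17 × 107 + 1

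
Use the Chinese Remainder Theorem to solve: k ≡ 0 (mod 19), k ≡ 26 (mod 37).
285

Using the Chinese Remainder Theorem:
M = product of moduli = 703
For equation 1: M_1 = 37, 37 ≡ 18 (mod 19), inverse of 37 mod 19 is 18 (check: 18 × 18 = 324 ≡ 1 (mod 19))
For equation 2: M_2 = 19, 19 ≡ 19 (mod 37), inverse of 19 mod 37 is 2 (check: 19 × 2 = 38 ≡ 1 (mod 37))
Combine: k ≡ Σ r_i×M_i×(M_i⁻¹ mod m_i) = 0×37×18 + 26×19×2 = 0 + 988 = 988
988 mod 703 = 285
k ≡ 285 (mod 703)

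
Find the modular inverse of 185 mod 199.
185^(-1) ≡ 71 (mod 199). Verification: 185 × 71 = 13135 ≡ 1 (mod 199)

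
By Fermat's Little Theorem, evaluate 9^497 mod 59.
By Fermat: 9^{58} ≡ 1 (mod 59). 497 = 8×58 + 33. So 9^{497} ≡ 9^{33} ≡ 12 (mod 59)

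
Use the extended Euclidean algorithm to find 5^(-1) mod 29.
Extended GCD: 5(6) + 29(-1) = 1. So 5^(-1) ≡ 6 ≡ 6 (mod 29). Verify: 5 × 6 = 30 ≡ 1 (mod 29)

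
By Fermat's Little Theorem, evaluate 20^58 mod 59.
By Fermat's Little Theorem, 20^{58} ≡ 1 (mod 59) since 59 is prime and gcd(20, 59) = 1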